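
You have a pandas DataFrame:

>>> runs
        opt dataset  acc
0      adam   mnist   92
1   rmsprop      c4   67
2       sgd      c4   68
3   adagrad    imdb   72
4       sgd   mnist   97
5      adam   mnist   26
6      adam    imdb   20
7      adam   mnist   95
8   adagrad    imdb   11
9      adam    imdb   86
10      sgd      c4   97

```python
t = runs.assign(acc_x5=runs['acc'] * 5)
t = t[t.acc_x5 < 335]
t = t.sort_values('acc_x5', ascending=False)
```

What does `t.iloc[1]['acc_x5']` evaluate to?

add column acc_x5 = runs['acc'] * 5:
        opt dataset  acc  acc_x5
0      adam   mnist   92     460
1   rmsprop      c4   67     335
2       sgd      c4   68     340
3   adagrad    imdb   72     360
4       sgd   mnist   97     485
5      adam   mnist   26     130
6      adam    imdb   20     100
7      adam   mnist   95     475
8   adagrad    imdb   11      55
9      adam    imdb   86     430
10      sgd      c4   97     485
filter rows where acc_x5 < 335:
       opt dataset  acc  acc_x5
5     adam   mnist   26     130
6     adam    imdb   20     100
8  adagrad    imdb   11      55
sort by acc_x5 descending:
       opt dataset  acc  acc_x5
5     adam   mnist   26     130
6     adam    imdb   20     100
8  adagrad    imdb   11      55
Then the value at position 1, column 'acc_x5': 100

100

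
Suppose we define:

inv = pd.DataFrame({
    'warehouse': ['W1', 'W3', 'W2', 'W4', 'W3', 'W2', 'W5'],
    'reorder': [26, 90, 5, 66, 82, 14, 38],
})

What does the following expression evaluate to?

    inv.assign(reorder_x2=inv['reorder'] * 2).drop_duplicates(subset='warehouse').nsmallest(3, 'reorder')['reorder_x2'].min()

10

add column reorder_x2 = inv['reorder'] * 2:
  warehouse  reorder  reorder_x2
0        W1       26          52
1        W3       90         180
2        W2        5          10
3        W4       66         132
4        W3       82         164
5        W2       14          28
6        W5       38          76
drop duplicate warehouse (keep=first):
  warehouse  reorder  reorder_x2
0        W1       26          52
1        W3       90         180
2        W2        5          10
3        W4       66         132
6        W5       38          76
take 3 rows with smallest reorder:
  warehouse  reorder  reorder_x2
2        W2        5          10
0        W1       26          52
6        W5       38          76
Finally, min of column 'reorder_x2' = 10.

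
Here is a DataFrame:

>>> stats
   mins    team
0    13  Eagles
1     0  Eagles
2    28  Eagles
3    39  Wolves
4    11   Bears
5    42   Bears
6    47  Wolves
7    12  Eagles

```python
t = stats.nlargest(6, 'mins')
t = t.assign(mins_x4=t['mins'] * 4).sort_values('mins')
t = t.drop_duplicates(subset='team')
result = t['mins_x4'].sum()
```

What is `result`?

take 6 rows with largest mins:
   mins    team
6    47  Wolves
5    42   Bears
3    39  Wolves
2    28  Eagles
0    13  Eagles
7    12  Eagles
add column mins_x4 = t['mins'] * 4:
   mins    team  mins_x4
6    47  Wolves      188
5    42   Bears      168
3    39  Wolves      156
2    28  Eagles      112
0    13  Eagles       52
7    12  Eagles       48
sort by mins:
   mins    team  mins_x4
7    12  Eagles       48
0    13  Eagles       52
2    28  Eagles      112
3    39  Wolves      156
5    42   Bears      168
6    47  Wolves      188
drop duplicate team (keep=first):
   mins    team  mins_x4
7    12  Eagles       48
3    39  Wolves      156
5    42   Bears      168
The sum of column 'mins_x4' is 372.

372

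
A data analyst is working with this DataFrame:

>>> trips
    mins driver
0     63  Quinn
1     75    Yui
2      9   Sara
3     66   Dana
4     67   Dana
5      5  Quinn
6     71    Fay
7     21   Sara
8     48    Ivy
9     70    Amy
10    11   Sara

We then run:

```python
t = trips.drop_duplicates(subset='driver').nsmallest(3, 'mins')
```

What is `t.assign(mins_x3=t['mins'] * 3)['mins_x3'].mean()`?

120.0

drop duplicate driver (keep=first):
   mins driver
0    63  Quinn
1    75    Yui
2     9   Sara
3    66   Dana
6    71    Fay
8    48    Ivy
9    70    Amy
take 3 rows with smallest mins:
   mins driver
2     9   Sara
8    48    Ivy
0    63  Quinn
add column mins_x3 = t['mins'] * 3:
   mins driver  mins_x3
2     9   Sara       27
8    48    Ivy      144
0    63  Quinn      189
The mean of column 'mins_x3' is 120.0.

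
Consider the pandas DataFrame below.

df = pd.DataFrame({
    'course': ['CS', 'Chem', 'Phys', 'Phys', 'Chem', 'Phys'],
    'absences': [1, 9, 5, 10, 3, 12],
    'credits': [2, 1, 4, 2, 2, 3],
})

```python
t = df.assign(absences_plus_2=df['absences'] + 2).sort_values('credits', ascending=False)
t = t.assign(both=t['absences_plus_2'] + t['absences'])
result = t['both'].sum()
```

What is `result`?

92

add column absences_plus_2 = df['absences'] + 2:
  course  absences  credits  absences_plus_2
0     CS         1        2                3
1   Chem         9        1               11
2   Phys         5        4                7
3   Phys        10        2               12
4   Chem         3        2                5
5   Phys        12        3               14
sort by credits descending:
  course  absences  credits  absences_plus_2
2   Phys         5        4                7
5   Phys        12        3               14
0     CS         1        2                3
3   Phys        10        2               12
4   Chem         3        2                5
1   Chem         9        1               11
add column both = t['absences_plus_2'] + t['absences']:
  course  absences  credits  absences_plus_2  both
2   Phys         5        4                7    12
5   Phys        12        3               14    26
0     CS         1        2                3     4
3   Phys        10        2               12    22
4   Chem         3        2                5     8
1   Chem         9        1               11    20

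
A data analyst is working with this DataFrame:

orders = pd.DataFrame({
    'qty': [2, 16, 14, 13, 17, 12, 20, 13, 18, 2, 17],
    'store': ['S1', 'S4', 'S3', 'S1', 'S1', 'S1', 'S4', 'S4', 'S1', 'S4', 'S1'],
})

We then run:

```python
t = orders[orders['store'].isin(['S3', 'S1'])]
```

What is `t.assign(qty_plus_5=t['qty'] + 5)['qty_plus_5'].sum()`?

128

filter rows where store in ['S3', 'S1']:
    qty store
0     2    S1
2    14    S3
3    13    S1
4    17    S1
5    12    S1
8    18    S1
10   17    S1
add column qty_plus_5 = t['qty'] + 5:
    qty store  qty_plus_5
0     2    S1           7
2    14    S3          19
3    13    S1          18
4    17    S1          22
5    12    S1          17
8    18    S1          23
10   17    S1          22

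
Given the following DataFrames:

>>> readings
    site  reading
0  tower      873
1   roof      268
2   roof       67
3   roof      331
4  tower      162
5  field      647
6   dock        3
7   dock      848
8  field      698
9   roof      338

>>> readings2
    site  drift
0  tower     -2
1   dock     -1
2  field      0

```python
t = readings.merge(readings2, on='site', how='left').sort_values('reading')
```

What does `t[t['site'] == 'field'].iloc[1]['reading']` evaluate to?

merge on 'site' (how='left') → 10 rows:
    site  reading  drift
0  tower      873   -2.0
1   roof      268    NaN
2   roof       67    NaN
3   roof      331    NaN
4  tower      162   -2.0
5  field      647    0.0
6   dock        3   -1.0
7   dock      848   -1.0
8  field      698    0.0
9   roof      338    NaN
sort by reading:
    site  reading  drift
6   dock        3   -1.0
2   roof       67    NaN
4  tower      162   -2.0
1   roof      268    NaN
3   roof      331    NaN
9   roof      338    NaN
5  field      647    0.0
8  field      698    0.0
7   dock      848   -1.0
0  tower      873   -2.0
filter rows where site == 'field':
    site  reading  drift
5  field      647    0.0
8  field      698    0.0
Taking the value at position 1, column 'reading' gives 698.

698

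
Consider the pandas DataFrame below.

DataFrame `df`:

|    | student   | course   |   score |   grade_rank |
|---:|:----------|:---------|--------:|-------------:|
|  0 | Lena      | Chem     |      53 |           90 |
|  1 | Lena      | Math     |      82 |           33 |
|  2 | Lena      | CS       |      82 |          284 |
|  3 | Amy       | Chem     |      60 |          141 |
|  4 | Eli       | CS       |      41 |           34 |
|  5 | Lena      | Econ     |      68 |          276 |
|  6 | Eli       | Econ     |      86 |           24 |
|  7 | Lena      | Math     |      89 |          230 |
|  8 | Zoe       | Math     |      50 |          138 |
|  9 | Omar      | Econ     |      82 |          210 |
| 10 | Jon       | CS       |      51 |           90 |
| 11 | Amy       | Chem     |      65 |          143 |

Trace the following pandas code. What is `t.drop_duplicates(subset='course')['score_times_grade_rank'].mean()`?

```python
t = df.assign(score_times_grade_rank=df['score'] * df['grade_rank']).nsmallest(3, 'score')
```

add column score_times_grade_rank = df['score'] * df['grade_rank']:
   student course  score  grade_rank  score_times_grade_rank
0     Lena   Chem     53          90                    4770
1     Lena   Math     82          33                    2706
2     Lena     CS     82         284                   23288
3      Amy   Chem     60         141                    8460
4      Eli     CS     41          34                    1394
5     Lena   Econ     68         276                   18768
6      Eli   Econ     86          24                    2064
7     Lena   Math     89         230                   20470
8      Zoe   Math     50         138                    6900
9     Omar   Econ     82         210                   17220
10     Jon     CS     51          90                    4590
11     Amy   Chem     65         143                    9295
take 3 rows with smallest score:
   student course  score  grade_rank  score_times_grade_rank
4      Eli     CS     41          34                    1394
8      Zoe   Math     50         138                    6900
10     Jon     CS     51          90                    4590
drop duplicate course (keep=first):
  student course  score  grade_rank  score_times_grade_rank
4     Eli     CS     41          34                    1394
8     Zoe   Math     50         138                    6900

4147.0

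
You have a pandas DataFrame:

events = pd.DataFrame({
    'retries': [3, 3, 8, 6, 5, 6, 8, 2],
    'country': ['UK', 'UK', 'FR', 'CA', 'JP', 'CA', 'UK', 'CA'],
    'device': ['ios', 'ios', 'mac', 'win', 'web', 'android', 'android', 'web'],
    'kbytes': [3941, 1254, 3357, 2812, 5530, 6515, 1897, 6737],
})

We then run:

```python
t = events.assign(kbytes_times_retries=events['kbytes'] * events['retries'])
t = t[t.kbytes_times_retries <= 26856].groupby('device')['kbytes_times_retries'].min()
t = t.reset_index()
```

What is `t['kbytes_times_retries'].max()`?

26856

add column kbytes_times_retries = events['kbytes'] * events['retries']:
   retries country   device  kbytes  kbytes_times_retries
0        3      UK      ios    3941                 11823
1        3      UK      ios    1254                  3762
2        8      FR      mac    3357                 26856
3        6      CA      win    2812                 16872
4        5      JP      web    5530                 27650
5        6      CA  android    6515                 39090
6        8      UK  android    1897                 15176
7        2      CA      web    6737                 13474
filter rows where kbytes_times_retries <= 26856:
   retries country   device  kbytes  kbytes_times_retries
0        3      UK      ios    3941                 11823
1        3      UK      ios    1254                  3762
2        8      FR      mac    3357                 26856
3        6      CA      win    2812                 16872
6        8      UK  android    1897                 15176
7        2      CA      web    6737                 13474
group by device, min of kbytes_times_retries:
device
android    15176
ios         3762
mac        26856
web        13474
win        16872
Name: kbytes_times_retries, dtype: int64
reset_index():
    device  kbytes_times_retries
0  android                 15176
1      ios                  3762
2      mac                 26856
3      web                 13474
4      win                 16872
The max of column 'kbytes_times_retries' is 26856.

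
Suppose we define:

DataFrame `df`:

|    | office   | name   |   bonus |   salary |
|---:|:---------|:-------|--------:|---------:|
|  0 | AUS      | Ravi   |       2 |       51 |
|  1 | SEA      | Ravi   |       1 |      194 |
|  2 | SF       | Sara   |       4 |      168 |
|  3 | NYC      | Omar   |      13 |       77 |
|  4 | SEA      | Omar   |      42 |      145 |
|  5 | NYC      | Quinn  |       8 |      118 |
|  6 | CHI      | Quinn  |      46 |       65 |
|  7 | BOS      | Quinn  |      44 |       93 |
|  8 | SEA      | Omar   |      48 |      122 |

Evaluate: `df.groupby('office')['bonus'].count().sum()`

9

group by office, count of bonus:
office
AUS    1
BOS    1
CHI    1
NYC    2
SEA    3
SF     1
Name: bonus, dtype: int64
Hence 9.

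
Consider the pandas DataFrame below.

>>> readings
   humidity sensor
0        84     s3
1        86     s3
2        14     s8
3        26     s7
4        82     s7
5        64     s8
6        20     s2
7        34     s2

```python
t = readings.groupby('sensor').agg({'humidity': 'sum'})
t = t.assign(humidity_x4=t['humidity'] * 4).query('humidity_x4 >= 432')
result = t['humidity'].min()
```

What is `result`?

group by sensor, sum of humidity:
        humidity
sensor          
s2            54
s3           170
s7           108
s8            78
add column humidity_x4 = t['humidity'] * 4:
        humidity  humidity_x4
sensor                       
s2            54          216
s3           170          680
s7           108          432
s8            78          312
filter rows where humidity_x4 >= 432:
        humidity  humidity_x4
sensor                       
s3           170          680
s7           108          432
So min() = 108.

108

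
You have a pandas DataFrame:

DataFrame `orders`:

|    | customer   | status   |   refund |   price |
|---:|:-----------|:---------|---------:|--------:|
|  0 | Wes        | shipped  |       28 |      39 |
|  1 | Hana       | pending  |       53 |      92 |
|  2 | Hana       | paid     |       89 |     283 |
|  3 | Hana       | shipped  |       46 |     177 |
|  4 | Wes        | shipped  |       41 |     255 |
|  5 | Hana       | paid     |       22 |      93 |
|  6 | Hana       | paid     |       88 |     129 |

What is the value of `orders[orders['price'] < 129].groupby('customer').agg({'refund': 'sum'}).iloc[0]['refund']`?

75

filter rows where price < 129:
  customer   status  refund  price
0      Wes  shipped      28     39
1     Hana  pending      53     92
5     Hana     paid      22     93
group by customer, sum of refund:
          refund
customer        
Hana          75
Wes           28
Then the value at position 0, column 'refund': 75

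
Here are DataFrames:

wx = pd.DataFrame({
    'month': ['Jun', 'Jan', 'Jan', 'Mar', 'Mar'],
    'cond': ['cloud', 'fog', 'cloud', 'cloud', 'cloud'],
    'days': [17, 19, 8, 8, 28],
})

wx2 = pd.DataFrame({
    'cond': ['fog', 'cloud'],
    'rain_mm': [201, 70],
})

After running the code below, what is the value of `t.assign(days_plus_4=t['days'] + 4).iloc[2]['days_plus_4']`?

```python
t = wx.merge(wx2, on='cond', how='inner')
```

merge on 'cond' (how='inner') → 5 rows:
  month   cond  days  rain_mm
0   Jun  cloud    17       70
1   Jan    fog    19      201
2   Jan  cloud     8       70
3   Mar  cloud     8       70
4   Mar  cloud    28       70
add column days_plus_4 = t['days'] + 4:
  month   cond  days  rain_mm  days_plus_4
0   Jun  cloud    17       70           21
1   Jan    fog    19      201           23
2   Jan  cloud     8       70           12
3   Mar  cloud     8       70           12
4   Mar  cloud    28       70           32
Reading off the value at position 2, column 'days_plus_4', we get 12.

12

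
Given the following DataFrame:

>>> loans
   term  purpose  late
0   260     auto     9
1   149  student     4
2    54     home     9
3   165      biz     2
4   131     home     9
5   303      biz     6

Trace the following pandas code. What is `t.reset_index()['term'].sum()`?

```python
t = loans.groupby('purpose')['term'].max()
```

843

group by purpose, max of term:
purpose
auto       260
biz        303
home       131
student    149
Name: term, dtype: int64
reset_index():
   purpose  term
0     auto   260
1      biz   303
2     home   131
3  student   149
sum of column 'term' → 843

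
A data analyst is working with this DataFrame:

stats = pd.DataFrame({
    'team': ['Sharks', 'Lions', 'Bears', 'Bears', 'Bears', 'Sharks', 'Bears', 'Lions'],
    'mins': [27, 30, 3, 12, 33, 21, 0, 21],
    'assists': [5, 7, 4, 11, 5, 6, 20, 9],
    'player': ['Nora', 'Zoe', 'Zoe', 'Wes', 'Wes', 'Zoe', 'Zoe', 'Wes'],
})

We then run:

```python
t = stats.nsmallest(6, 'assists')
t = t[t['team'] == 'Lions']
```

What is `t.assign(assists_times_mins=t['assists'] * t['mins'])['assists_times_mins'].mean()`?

199.5

take 6 rows with smallest assists:
     team  mins  assists player
2   Bears     3        4    Zoe
0  Sharks    27        5   Nora
4   Bears    33        5    Wes
5  Sharks    21        6    Zoe
1   Lions    30        7    Zoe
7   Lions    21        9    Wes
filter rows where team == 'Lions':
    team  mins  assists player
1  Lions    30        7    Zoe
7  Lions    21        9    Wes
add column assists_times_mins = t['assists'] * t['mins']:
    team  mins  assists player  assists_times_mins
1  Lions    30        7    Zoe                 210
7  Lions    21        9    Wes                 189
So mean() = 199.5.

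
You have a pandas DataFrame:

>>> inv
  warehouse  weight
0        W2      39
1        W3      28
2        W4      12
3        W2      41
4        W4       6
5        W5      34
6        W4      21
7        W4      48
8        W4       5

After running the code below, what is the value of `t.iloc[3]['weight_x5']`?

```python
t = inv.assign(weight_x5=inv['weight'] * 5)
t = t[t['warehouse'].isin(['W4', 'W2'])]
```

add column weight_x5 = inv['weight'] * 5:
  warehouse  weight  weight_x5
0        W2      39        195
1        W3      28        140
2        W4      12         60
3        W2      41        205
4        W4       6         30
5        W5      34        170
6        W4      21        105
7        W4      48        240
8        W4       5         25
filter rows where warehouse in ['W4', 'W2']:
  warehouse  weight  weight_x5
0        W2      39        195
2        W4      12         60
3        W2      41        205
4        W4       6         30
6        W4      21        105
7        W4      48        240
8        W4       5         25

30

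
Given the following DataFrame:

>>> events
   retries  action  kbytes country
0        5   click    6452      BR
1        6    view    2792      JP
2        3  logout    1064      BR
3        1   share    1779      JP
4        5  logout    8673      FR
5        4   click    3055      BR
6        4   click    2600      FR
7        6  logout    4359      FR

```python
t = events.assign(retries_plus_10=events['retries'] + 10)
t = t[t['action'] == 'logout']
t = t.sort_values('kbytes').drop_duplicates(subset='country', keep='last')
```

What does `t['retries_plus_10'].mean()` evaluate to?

14.0

add column retries_plus_10 = events['retries'] + 10:
   retries  action  kbytes country  retries_plus_10
0        5   click    6452      BR               15
1        6    view    2792      JP               16
2        3  logout    1064      BR               13
3        1   share    1779      JP               11
4        5  logout    8673      FR               15
5        4   click    3055      BR               14
6        4   click    2600      FR               14
7        6  logout    4359      FR               16
filter rows where action == 'logout':
   retries  action  kbytes country  retries_plus_10
2        3  logout    1064      BR               13
4        5  logout    8673      FR               15
7        6  logout    4359      FR               16
sort by kbytes:
   retries  action  kbytes country  retries_plus_10
2        3  logout    1064      BR               13
7        6  logout    4359      FR               16
4        5  logout    8673      FR               15
drop duplicate country (keep=last):
   retries  action  kbytes country  retries_plus_10
2        3  logout    1064      BR               13
4        5  logout    8673      FR               15
Then the mean of column 'retries_plus_10': 14.0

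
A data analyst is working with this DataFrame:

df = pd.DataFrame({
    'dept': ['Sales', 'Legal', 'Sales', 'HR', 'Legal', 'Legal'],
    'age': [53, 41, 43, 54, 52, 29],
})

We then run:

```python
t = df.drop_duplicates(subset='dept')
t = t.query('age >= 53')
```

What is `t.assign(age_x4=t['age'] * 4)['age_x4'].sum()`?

428

drop duplicate dept (keep=first):
    dept  age
0  Sales   53
1  Legal   41
3     HR   54
filter rows where age >= 53:
    dept  age
0  Sales   53
3     HR   54
add column age_x4 = t['age'] * 4:
    dept  age  age_x4
0  Sales   53     212
3     HR   54     216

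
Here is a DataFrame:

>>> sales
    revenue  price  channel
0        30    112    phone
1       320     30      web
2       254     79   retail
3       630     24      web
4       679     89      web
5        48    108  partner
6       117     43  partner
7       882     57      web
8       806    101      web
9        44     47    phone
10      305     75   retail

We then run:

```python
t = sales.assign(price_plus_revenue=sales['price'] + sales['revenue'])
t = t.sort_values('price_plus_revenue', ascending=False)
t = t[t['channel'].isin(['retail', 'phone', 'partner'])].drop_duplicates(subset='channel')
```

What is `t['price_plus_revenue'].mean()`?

add column price_plus_revenue = sales['price'] + sales['revenue']:
    revenue  price  channel  price_plus_revenue
0        30    112    phone                 142
1       320     30      web                 350
2       254     79   retail                 333
3       630     24      web                 654
4       679     89      web                 768
5        48    108  partner                 156
6       117     43  partner                 160
7       882     57      web                 939
8       806    101      web                 907
9        44     47    phone                  91
10      305     75   retail                 380
sort by price_plus_revenue descending:
    revenue  price  channel  price_plus_revenue
7       882     57      web                 939
8       806    101      web                 907
4       679     89      web                 768
3       630     24      web                 654
10      305     75   retail                 380
1       320     30      web                 350
2       254     79   retail                 333
6       117     43  partner                 160
5        48    108  partner                 156
0        30    112    phone                 142
9        44     47    phone                  91
filter rows where channel in ['retail', 'phone', 'partner']:
    revenue  price  channel  price_plus_revenue
10      305     75   retail                 380
2       254     79   retail                 333
6       117     43  partner                 160
5        48    108  partner                 156
0        30    112    phone                 142
9        44     47    phone                  91
drop duplicate channel (keep=first):
    revenue  price  channel  price_plus_revenue
10      305     75   retail                 380
6       117     43  partner                 160
0        30    112    phone                 142
Then the mean of column 'price_plus_revenue': 227.333333333

227.333333333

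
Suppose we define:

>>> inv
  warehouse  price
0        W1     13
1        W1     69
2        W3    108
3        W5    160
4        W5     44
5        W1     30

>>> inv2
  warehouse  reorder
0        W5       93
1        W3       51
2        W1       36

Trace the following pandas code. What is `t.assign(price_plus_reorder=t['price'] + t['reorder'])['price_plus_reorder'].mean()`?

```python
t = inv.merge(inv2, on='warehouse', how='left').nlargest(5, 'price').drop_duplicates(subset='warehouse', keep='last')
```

merge on 'warehouse' (how='left') → 6 rows:
  warehouse  price  reorder
0        W1     13       36
1        W1     69       36
2        W3    108       51
3        W5    160       93
4        W5     44       93
5        W1     30       36
take 5 rows with largest price:
  warehouse  price  reorder
3        W5    160       93
2        W3    108       51
1        W1     69       36
4        W5     44       93
5        W1     30       36
drop duplicate warehouse (keep=last):
  warehouse  price  reorder
2        W3    108       51
4        W5     44       93
5        W1     30       36
add column price_plus_reorder = t['price'] + t['reorder']:
  warehouse  price  reorder  price_plus_reorder
2        W3    108       51                 159
4        W5     44       93                 137
5        W1     30       36                  66
Hence 120.666666667.

120.666666667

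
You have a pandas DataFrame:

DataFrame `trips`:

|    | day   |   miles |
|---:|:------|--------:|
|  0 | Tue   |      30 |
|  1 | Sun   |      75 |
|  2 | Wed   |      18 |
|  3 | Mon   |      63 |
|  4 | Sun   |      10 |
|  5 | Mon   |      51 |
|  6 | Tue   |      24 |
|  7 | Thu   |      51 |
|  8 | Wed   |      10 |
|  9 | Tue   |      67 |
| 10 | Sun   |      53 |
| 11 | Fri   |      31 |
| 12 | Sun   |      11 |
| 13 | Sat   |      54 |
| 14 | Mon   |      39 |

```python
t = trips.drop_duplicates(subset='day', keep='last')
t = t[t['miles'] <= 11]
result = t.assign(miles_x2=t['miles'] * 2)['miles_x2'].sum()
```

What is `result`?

42

drop duplicate day (keep=last):
    day  miles
7   Thu     51
8   Wed     10
9   Tue     67
11  Fri     31
12  Sun     11
13  Sat     54
14  Mon     39
filter rows where miles <= 11:
    day  miles
8   Wed     10
12  Sun     11
add column miles_x2 = t['miles'] * 2:
    day  miles  miles_x2
8   Wed     10        20
12  Sun     11        22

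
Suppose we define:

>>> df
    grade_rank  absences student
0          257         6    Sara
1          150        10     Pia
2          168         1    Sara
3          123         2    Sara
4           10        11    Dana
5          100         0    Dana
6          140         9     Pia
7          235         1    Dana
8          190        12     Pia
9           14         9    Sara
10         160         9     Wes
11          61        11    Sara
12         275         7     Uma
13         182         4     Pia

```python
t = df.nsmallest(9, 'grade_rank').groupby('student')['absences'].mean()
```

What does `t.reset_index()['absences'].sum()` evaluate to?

take 9 rows with smallest grade_rank:
    grade_rank  absences student
4           10        11    Dana
9           14         9    Sara
11          61        11    Sara
5          100         0    Dana
3          123         2    Sara
6          140         9     Pia
1          150        10     Pia
10         160         9     Wes
2          168         1    Sara
group by student, mean of absences:
student
Dana    5.50
Pia     9.50
Sara    5.75
Wes     9.00
Name: absences, dtype: float64
reset_index():
  student  absences
0    Dana      5.50
1     Pia      9.50
2    Sara      5.75
3     Wes      9.00

29.75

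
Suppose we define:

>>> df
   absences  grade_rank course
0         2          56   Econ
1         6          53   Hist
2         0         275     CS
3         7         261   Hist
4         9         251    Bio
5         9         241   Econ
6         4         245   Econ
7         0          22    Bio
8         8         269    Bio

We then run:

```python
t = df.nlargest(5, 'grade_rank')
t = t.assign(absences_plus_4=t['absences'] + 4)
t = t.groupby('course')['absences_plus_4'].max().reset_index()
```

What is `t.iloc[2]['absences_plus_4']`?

take 5 rows with largest grade_rank:
   absences  grade_rank course
2         0         275     CS
8         8         269    Bio
3         7         261   Hist
4         9         251    Bio
6         4         245   Econ
add column absences_plus_4 = t['absences'] + 4:
   absences  grade_rank course  absences_plus_4
2         0         275     CS                4
8         8         269    Bio               12
3         7         261   Hist               11
4         9         251    Bio               13
6         4         245   Econ                8
group by course, max of absences_plus_4:
course
Bio     13
CS       4
Econ     8
Hist    11
Name: absences_plus_4, dtype: int64
reset_index():
  course  absences_plus_4
0    Bio               13
1     CS                4
2   Econ                8
3   Hist               11
value at position 2, column 'absences_plus_4' → 8

8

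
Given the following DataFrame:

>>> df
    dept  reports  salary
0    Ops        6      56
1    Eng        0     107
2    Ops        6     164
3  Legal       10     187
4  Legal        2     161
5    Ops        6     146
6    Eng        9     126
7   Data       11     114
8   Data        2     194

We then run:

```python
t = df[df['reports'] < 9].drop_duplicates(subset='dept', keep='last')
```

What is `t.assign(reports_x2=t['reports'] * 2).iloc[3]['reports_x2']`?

filter rows where reports < 9:
    dept  reports  salary
0    Ops        6      56
1    Eng        0     107
2    Ops        6     164
4  Legal        2     161
5    Ops        6     146
8   Data        2     194
drop duplicate dept (keep=last):
    dept  reports  salary
1    Eng        0     107
4  Legal        2     161
5    Ops        6     146
8   Data        2     194
add column reports_x2 = t['reports'] * 2:
    dept  reports  salary  reports_x2
1    Eng        0     107           0
4  Legal        2     161           4
5    Ops        6     146          12
8   Data        2     194           4
value at position 3, column 'reports_x2' → 4

4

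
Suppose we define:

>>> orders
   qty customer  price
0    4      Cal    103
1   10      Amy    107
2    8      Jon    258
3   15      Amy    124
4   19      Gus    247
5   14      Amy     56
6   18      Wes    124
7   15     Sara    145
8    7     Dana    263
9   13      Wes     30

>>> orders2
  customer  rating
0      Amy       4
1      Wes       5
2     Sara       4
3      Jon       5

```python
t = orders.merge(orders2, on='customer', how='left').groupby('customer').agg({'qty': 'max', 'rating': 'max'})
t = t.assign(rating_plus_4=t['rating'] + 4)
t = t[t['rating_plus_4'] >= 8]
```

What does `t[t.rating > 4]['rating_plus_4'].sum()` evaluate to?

merge on 'customer' (how='left') → 10 rows:
   qty customer  price  rating
0    4      Cal    103     NaN
1   10      Amy    107     4.0
2    8      Jon    258     5.0
3   15      Amy    124     4.0
4   19      Gus    247     NaN
5   14      Amy     56     4.0
6   18      Wes    124     5.0
7   15     Sara    145     4.0
8    7     Dana    263     NaN
9   13      Wes     30     5.0
group by customer: max(qty), max(rating):
          qty  rating
customer             
Amy        15     4.0
Cal         4     NaN
Dana        7     NaN
Gus        19     NaN
Jon         8     5.0
Sara       15     4.0
Wes        18     5.0
add column rating_plus_4 = t['rating'] + 4:
          qty  rating  rating_plus_4
customer                            
Amy        15     4.0            8.0
Cal         4     NaN            NaN
Dana        7     NaN            NaN
Gus        19     NaN            NaN
Jon         8     5.0            9.0
Sara       15     4.0            8.0
Wes        18     5.0            9.0
filter rows where rating_plus_4 >= 8:
          qty  rating  rating_plus_4
customer                            
Amy        15     4.0            8.0
Jon         8     5.0            9.0
Sara       15     4.0            8.0
Wes        18     5.0            9.0
filter rows where rating > 4:
          qty  rating  rating_plus_4
customer                            
Jon         8     5.0            9.0
Wes        18     5.0            9.0

18.0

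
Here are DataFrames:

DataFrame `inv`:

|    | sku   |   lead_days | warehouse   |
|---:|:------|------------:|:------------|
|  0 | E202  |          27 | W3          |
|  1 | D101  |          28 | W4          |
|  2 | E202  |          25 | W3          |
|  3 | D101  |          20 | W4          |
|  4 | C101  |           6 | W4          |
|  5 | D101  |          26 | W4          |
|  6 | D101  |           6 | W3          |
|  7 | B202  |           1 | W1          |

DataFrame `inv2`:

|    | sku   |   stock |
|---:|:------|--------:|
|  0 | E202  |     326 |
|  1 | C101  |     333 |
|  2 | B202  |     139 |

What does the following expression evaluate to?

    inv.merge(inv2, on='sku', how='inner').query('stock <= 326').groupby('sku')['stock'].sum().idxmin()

merge on 'sku' (how='inner') → 4 rows:
    sku  lead_days warehouse  stock
0  E202         27        W3    326
1  E202         25        W3    326
2  C101          6        W4    333
3  B202          1        W1    139
filter rows where stock <= 326:
    sku  lead_days warehouse  stock
0  E202         27        W3    326
1  E202         25        W3    326
3  B202          1        W1    139
group by sku, sum of stock:
sku
B202    139
E202    652
Name: stock, dtype: int64
Finally, label with the smallest value = B202.

B202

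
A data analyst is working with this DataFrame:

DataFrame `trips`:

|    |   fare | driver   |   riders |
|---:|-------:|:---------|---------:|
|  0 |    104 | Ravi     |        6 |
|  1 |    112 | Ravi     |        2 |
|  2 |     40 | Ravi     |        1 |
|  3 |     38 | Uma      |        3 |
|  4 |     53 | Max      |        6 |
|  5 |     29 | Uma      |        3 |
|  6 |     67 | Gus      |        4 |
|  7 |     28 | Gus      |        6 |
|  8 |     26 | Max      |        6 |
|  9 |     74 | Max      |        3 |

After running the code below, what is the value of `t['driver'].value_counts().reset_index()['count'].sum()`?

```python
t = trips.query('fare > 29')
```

7

filter rows where fare > 29:
   fare driver  riders
0   104   Ravi       6
1   112   Ravi       2
2    40   Ravi       1
3    38    Uma       3
4    53    Max       6
6    67    Gus       4
9    74    Max       3
value_counts of driver:
driver
Ravi    3
Max     2
Uma     1
Gus     1
Name: count, dtype: int64
reset_index():
  driver  count
0   Ravi      3
1    Max      2
2    Uma      1
3    Gus      1
Hence 7.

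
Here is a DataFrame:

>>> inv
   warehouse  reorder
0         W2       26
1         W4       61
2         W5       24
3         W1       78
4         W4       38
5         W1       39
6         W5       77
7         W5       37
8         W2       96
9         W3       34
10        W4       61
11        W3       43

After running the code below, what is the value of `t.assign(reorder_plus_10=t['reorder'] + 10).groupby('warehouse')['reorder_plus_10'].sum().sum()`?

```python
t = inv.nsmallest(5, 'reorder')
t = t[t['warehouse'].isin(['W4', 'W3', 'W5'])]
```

take 5 rows with smallest reorder:
  warehouse  reorder
2        W5       24
0        W2       26
9        W3       34
7        W5       37
4        W4       38
filter rows where warehouse in ['W4', 'W3', 'W5']:
  warehouse  reorder
2        W5       24
9        W3       34
7        W5       37
4        W4       38
add column reorder_plus_10 = t['reorder'] + 10:
  warehouse  reorder  reorder_plus_10
2        W5       24               34
9        W3       34               44
7        W5       37               47
4        W4       38               48
group by warehouse, sum of reorder_plus_10:
warehouse
W3    44
W4    48
W5    81
Name: reorder_plus_10, dtype: int64
Then the sum of the resulting series: 173

173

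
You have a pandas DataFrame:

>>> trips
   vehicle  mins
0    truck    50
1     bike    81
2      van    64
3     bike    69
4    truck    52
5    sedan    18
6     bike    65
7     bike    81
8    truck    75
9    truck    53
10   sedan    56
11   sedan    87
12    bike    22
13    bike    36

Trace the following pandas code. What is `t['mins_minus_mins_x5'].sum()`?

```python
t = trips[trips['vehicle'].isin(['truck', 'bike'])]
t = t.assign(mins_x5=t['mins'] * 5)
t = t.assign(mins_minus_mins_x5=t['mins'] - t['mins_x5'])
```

-2336

filter rows where vehicle in ['truck', 'bike']:
   vehicle  mins
0    truck    50
1     bike    81
3     bike    69
4    truck    52
6     bike    65
7     bike    81
8    truck    75
9    truck    53
12    bike    22
13    bike    36
add column mins_x5 = t['mins'] * 5:
   vehicle  mins  mins_x5
0    truck    50      250
1     bike    81      405
3     bike    69      345
4    truck    52      260
6     bike    65      325
7     bike    81      405
8    truck    75      375
9    truck    53      265
12    bike    22      110
13    bike    36      180
add column mins_minus_mins_x5 = t['mins'] - t['mins_x5']:
   vehicle  mins  mins_x5  mins_minus_mins_x5
0    truck    50      250                -200
1     bike    81      405                -324
3     bike    69      345                -276
4    truck    52      260                -208
6     bike    65      325                -260
7     bike    81      405                -324
8    truck    75      375                -300
9    truck    53      265                -212
12    bike    22      110                 -88
13    bike    36      180                -144
Then the sum of column 'mins_minus_mins_x5': -2336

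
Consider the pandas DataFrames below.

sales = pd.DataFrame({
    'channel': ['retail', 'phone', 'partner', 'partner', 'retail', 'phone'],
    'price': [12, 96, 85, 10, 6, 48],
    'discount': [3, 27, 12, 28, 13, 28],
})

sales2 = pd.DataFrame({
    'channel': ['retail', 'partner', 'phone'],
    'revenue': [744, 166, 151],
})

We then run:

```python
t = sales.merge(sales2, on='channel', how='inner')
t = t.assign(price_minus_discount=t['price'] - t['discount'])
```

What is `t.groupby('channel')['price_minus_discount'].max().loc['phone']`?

69

merge on 'channel' (how='inner') → 6 rows:
   channel  price  discount  revenue
0   retail     12         3      744
1    phone     96        27      151
2  partner     85        12      166
3  partner     10        28      166
4   retail      6        13      744
5    phone     48        28      151
add column price_minus_discount = t['price'] - t['discount']:
   channel  price  discount  revenue  price_minus_discount
0   retail     12         3      744                     9
1    phone     96        27      151                    69
2  partner     85        12      166                    73
3  partner     10        28      166                   -18
4   retail      6        13      744                    -7
5    phone     48        28      151                    20
group by channel, max of price_minus_discount:
channel
partner    73
phone      69
retail      9
Name: price_minus_discount, dtype: int64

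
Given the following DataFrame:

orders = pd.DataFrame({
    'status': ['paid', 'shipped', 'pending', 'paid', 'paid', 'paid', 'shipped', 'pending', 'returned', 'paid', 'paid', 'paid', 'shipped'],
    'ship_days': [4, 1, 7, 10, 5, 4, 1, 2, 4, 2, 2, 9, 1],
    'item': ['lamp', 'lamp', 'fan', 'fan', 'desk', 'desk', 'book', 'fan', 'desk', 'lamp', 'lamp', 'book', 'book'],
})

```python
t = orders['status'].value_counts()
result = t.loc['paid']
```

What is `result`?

value_counts of status:
status
paid        7
shipped     3
pending     2
returned    1
Name: count, dtype: int64
Reading off the value at index 'paid', we get 7.

7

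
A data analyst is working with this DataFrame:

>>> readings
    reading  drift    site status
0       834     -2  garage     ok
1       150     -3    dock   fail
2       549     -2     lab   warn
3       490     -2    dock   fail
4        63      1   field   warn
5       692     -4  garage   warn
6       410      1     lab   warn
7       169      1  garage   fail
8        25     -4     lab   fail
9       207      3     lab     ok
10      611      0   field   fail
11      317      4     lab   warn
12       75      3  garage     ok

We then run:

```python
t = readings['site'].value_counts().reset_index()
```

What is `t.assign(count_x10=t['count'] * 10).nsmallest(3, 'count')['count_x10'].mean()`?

value_counts of site:
site
lab       5
garage    4
dock      2
field     2
Name: count, dtype: int64
reset_index():
     site  count
0     lab      5
1  garage      4
2    dock      2
3   field      2
add column count_x10 = t['count'] * 10:
     site  count  count_x10
0     lab      5         50
1  garage      4         40
2    dock      2         20
3   field      2         20
take 3 rows with smallest count:
     site  count  count_x10
2    dock      2         20
3   field      2         20
1  garage      4         40
mean of column 'count_x10' → 26.6666666667

26.6666666667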